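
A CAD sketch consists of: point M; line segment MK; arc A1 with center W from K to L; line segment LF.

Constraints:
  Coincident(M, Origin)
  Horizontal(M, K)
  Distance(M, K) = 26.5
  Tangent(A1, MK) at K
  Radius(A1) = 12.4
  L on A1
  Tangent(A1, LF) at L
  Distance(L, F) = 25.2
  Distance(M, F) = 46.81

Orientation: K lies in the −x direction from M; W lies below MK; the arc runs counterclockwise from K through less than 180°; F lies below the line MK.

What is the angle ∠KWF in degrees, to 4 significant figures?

174.3°

Checks: |WL| = 12.40 ✓; ∠(WL, LF) = 90.00° ✓; |LF| = 25.20 ✓; |MF| = 46.81 ✓.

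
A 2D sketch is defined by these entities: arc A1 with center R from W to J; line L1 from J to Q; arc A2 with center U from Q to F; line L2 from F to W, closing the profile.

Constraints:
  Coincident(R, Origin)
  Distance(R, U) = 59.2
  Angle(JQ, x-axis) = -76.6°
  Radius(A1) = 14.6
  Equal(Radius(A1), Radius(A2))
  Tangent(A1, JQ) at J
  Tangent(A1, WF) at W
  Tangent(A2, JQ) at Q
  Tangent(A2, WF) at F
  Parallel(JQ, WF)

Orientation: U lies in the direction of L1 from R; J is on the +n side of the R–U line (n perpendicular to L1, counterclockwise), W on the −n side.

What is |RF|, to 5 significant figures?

60.974

The slot axis is L1's direction at -76.6°, so u = (cos -76.6°, sin -76.6°) = (0.23175, -0.97278) and n = (−sin -76.6°, cos -76.6°) = (0.97278, 0.23175). R is at the origin and U lies 59.2 along u from R, so U = 59.2·u = (13.719, -57.588). Tangency of A1 to both parallel lines with radius 14.6 puts J and W at R ± 14.6·n: J = (14.203, 3.3835), W = (-14.203, -3.3835). Equal radii place Q and F the same way about U: Q = U + 14.6·n = (27.922, -54.205), F = U − 14.6·n = (-0.48305, -60.972). Then |RF| = |F − R| = 60.974.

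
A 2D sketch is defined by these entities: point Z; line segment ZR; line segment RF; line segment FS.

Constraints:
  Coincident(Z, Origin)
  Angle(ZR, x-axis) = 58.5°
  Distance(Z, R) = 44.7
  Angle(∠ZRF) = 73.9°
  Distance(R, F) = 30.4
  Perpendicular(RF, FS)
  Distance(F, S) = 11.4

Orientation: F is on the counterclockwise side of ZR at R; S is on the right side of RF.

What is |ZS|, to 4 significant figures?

57.25

Z is at the origin; ZR runs at 58.5° with length 44.7, so R = 44.7·(cos 58.5°, sin 58.5°) = (23.36, 38.11). ∠ZRF = 73.9°, so RF runs at 58.5° + (180° − 73.9°) = 164.6° from the x-axis; with |RF| = 30.4, F = R + 30.4·(cos 164.6°, sin 164.6°) = (-5.953, 46.19). The perpendicularity gives FS at right angles to RF; with |FS| = 11.4 on the right of RF, S = F + 11.4·(0.2656, 0.9641) = (-2.925, 57.18). Then |ZS| = |S − Z| = 57.25.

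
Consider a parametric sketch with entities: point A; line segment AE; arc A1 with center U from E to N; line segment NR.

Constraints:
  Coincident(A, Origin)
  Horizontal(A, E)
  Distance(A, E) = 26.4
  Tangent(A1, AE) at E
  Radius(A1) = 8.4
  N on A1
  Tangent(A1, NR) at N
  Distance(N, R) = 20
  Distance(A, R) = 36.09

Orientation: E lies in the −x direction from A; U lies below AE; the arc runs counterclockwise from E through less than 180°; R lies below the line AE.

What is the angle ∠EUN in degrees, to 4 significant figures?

127.4°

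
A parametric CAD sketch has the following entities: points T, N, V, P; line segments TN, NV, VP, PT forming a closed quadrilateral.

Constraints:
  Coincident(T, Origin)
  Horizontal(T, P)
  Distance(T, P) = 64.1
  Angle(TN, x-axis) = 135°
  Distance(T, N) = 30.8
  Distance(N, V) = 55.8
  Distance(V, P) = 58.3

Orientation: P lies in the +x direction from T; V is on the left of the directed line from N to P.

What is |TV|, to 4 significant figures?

54.18

T is at the origin; T and P share the same y with |TP| = 64.1 and P in +x, so P = (64.1, 0). TN runs at 135.0° with |TN| = 30.8, so N = (-21.78, 21.78). V is determined by |NV| = 55.8 and |VP| = 58.3 together: it lies at the intersection of circle(N, 55.8) and circle(P, 58.3). With |NP| = 88.60, the foot of the radical line on NP is 42.69 from N and the perpendicular offset is √(55.8² − 42.69²) = 35.93. Taking the left-of-NP solution: V = (28.43, 46.12).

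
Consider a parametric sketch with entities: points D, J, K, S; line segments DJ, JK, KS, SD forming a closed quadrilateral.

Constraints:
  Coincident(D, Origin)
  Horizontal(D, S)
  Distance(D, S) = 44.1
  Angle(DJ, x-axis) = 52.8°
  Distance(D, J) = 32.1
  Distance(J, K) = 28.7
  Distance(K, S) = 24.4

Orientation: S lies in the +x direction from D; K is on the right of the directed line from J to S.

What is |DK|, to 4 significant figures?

20.15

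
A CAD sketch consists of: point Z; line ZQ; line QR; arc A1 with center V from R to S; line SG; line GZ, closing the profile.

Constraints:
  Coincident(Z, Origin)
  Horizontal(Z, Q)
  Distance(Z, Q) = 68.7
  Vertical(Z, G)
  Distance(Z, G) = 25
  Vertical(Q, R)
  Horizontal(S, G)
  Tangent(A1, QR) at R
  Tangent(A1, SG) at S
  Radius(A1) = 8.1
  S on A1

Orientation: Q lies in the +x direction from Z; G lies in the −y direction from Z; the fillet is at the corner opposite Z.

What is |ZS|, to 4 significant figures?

65.55

Z is at the origin; Z and Q share the same y with |ZQ| = 68.7 and Q on the +x side, so Q = (68.70, 0.000). ZG is vertical with |ZG| = 25.0 and G on the −y side, so G = (0.000, -25.00). The virtual corner opposite Z is at (68.70, -25.00). The tangent condition forces VR to be normal to QR and since A1 is tangent to SG there, VS ⟂ SG, with radius 8.1, so the center V sits 8.1 in from both sides at V = (60.60, -16.90). That places the tangent points at R = (68.70, -16.90) on QR and S = (60.60, -25.00) on SG. Then |ZS| = |S − Z| = 65.55.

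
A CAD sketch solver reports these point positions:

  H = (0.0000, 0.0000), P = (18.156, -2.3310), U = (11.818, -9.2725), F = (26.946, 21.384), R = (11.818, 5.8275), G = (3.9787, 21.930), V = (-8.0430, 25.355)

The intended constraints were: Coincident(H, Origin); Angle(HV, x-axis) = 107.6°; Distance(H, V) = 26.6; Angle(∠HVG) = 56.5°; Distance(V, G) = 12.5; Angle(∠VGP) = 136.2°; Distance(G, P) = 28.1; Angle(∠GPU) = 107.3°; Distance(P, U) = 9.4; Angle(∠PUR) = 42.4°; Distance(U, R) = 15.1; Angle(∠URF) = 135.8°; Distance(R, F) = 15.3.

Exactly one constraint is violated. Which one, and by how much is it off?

Distance(R, F) = 15.3 — off by 6.40.

H = (0.00, 0.00) ✓; HV at 107.6° ✓; |HV| = 26.60 ✓; ∠HVG = 56.50° ✓; |VG| = 12.50 ✓; ∠VGP = 136.2° ✓; |GP| = 28.10 ✓; ∠GPU = 107.3° ✓; |PU| = 9.400 ✓; ∠PUR = 42.40° ✓; |UR| = 15.10 ✓; ∠URF = 135.8° ✓; |RF| = 21.70 ✗.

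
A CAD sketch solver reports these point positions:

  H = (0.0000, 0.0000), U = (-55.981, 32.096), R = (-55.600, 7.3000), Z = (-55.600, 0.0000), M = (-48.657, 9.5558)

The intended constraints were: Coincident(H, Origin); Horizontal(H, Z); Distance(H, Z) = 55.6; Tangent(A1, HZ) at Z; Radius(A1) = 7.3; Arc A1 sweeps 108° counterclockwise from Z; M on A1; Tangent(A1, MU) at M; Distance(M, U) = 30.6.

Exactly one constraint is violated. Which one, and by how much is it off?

Distance(M, U) = 30.6 — off by 6.90.

H = (0.00, 0.00) ✓; H.y = 0.00, Z.y = 0.00 ✓; |HZ| = 55.60 ✓; ∠(RZ, ZH) = 90.00° ✓; |RZ| = 7.300 ✓; bearing(R→M) − bearing(R→Z) = 108.0° ✓; |RM| = 7.300 ✓; ∠(RM, MU) = 90.00° ✓; |MU| = 23.70 ✗.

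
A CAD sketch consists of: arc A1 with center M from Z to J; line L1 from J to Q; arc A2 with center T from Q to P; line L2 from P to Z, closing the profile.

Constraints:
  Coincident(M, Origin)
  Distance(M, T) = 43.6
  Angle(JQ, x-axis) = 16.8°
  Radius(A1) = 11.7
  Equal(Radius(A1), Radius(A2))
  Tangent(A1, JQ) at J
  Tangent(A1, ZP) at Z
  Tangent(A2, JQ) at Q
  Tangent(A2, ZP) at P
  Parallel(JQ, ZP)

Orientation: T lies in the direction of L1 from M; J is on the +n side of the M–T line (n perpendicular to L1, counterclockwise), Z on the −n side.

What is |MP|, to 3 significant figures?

45.1

The slot axis is L1's direction at 16.8°, so u = (cos 16.8°, sin 16.8°) = (0.957, 0.289) and n = (−sin 16.8°, cos 16.8°) = (-0.289, 0.957). M is at the origin and T lies 43.6 along u from M, so T = 43.6·u = (41.7, 12.6). Tangency of A1 to both parallel lines with radius 11.7 puts J and Z at M ± 11.7·n: J = (-3.38, 11.2), Z = (3.38, -11.2). Equal radii place Q and P the same way about T: Q = T + 11.7·n = (38.4, 23.8), P = T − 11.7·n = (45.1, 1.40). Then |MP| = |P − M| = 45.1.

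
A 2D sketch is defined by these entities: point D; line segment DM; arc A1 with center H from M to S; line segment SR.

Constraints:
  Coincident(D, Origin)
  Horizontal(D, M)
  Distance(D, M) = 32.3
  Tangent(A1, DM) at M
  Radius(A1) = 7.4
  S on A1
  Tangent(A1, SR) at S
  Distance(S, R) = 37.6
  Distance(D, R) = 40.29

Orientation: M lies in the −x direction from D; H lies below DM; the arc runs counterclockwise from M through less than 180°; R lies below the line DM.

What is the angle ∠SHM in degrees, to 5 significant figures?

135.84°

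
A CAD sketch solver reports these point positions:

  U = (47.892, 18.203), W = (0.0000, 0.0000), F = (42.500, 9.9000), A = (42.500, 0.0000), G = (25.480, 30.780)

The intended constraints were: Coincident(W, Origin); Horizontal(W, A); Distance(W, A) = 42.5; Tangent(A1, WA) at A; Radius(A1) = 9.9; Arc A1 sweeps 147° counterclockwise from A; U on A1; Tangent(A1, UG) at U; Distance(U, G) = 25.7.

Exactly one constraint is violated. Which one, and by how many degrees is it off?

Tangent(A1, UG) at U — off by 3.70°.

W = (0.00, 0.00) ✓; W.y = 0.00, A.y = 0.00 ✓; |WA| = 42.50 ✓; ∠(FA, AW) = 90.00° ✓; |FA| = 9.900 ✓; bearing(F→U) − bearing(F→A) = 147.0° ✓; |FU| = 9.900 ✓; ∠(FU, UG) = 86.30° ✗; |UG| = 25.70 ✓.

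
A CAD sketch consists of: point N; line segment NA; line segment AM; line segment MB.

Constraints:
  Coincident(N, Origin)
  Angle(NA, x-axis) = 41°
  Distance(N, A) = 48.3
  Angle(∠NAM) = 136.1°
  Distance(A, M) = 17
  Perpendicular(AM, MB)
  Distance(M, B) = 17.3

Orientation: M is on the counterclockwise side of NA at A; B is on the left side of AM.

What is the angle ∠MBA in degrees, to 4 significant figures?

44.50°

N is at the origin; NA runs at 41.0° with length 48.3, so A = 48.3·(cos 41.0°, sin 41.0°) = (36.45, 31.69). ∠NAM = 136.1°, so AM runs at 41.0° + (180° − 136.1°) = 84.90° from the x-axis; with |AM| = 17.0, M = A + 17.0·(cos 84.90°, sin 84.90°) = (37.96, 48.62). The perpendicularity gives MB at right angles to AM; with |MB| = 17.3 on the left of AM, B = M + 17.3·(-0.9960, 0.08889) = (20.73, 50.16). Then cos ∠MBA = BM·BA / (|BM||BA|), giving 44.50°.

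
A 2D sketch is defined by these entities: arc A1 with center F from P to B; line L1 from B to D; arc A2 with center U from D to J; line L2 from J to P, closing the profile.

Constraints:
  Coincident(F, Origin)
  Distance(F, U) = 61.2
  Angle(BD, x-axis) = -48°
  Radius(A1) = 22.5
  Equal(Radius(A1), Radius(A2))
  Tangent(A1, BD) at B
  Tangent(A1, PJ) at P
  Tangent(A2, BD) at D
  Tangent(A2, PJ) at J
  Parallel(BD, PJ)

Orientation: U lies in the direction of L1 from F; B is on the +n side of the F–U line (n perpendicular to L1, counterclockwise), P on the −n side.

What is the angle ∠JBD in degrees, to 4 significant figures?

36.33°

The slot axis is L1's direction at -48.0°, so u = (cos -48.0°, sin -48.0°) = (0.6691, -0.7431) and n = (−sin -48.0°, cos -48.0°) = (0.7431, 0.6691). F is at the origin and U lies 61.2 along u from F, so U = 61.2·u = (40.95, -45.48). Tangency of A1 to both parallel lines with radius 22.5 puts B and P at F ± 22.5·n: B = (16.72, 15.06), P = (-16.72, -15.06). Equal radii place D and J the same way about U: D = U + 22.5·n = (57.67, -30.43), J = U − 22.5·n = (24.23, -60.54). Then cos ∠JBD = BJ·BD / (|BJ||BD|), giving 36.33°.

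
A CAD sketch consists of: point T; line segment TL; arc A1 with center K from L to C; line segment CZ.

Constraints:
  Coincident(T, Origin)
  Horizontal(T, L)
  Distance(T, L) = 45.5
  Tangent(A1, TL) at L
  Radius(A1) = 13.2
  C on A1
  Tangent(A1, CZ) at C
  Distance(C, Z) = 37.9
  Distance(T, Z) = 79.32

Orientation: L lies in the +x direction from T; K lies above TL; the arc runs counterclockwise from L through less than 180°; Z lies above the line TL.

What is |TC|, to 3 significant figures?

59.9

Checks: T = (0.00, 0.00) ✓; |KC| = 13.20 ✓; ∠(KC, CZ) = 90.00° ✓; |CZ| = 37.90 ✓; |TZ| = 79.32 ✓.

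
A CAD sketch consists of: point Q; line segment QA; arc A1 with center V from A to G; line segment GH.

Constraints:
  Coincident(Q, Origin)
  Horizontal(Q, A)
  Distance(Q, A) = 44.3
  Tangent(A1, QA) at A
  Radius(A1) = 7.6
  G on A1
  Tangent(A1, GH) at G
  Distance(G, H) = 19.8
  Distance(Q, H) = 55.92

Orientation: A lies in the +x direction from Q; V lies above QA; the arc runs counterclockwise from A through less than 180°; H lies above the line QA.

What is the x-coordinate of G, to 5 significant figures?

51.771

Checks: Q.y = 0.00, A.y = 0.00 ✓; |VG| = 7.600 ✓; ∠(VG, GH) = 90.00° ✓; |GH| = 19.80 ✓; |QH| = 55.92 ✓.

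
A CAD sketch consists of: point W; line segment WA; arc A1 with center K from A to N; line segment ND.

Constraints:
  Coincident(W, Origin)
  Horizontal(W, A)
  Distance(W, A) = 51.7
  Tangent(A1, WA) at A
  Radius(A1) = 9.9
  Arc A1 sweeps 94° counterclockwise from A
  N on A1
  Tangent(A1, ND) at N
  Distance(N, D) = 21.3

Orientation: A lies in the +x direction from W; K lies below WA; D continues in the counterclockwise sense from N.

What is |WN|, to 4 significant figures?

43.14

W is at the origin; WA is horizontal with |WA| = 51.7 and A on the +x side, so A = (51.70, 0.000). Tangency of A1 to WA means the radius KA is perpendicular to WA, so K = A + (0, -9.9) = (51.70, -9.900). On A1, A sits at bearing 90° from K; a 94° counterclockwise sweep puts N at bearing 184°, so N = K + 9.9·(cos 184°, sin 184°) = (41.82, -10.59). Then |WN| = |N − W| = 43.14.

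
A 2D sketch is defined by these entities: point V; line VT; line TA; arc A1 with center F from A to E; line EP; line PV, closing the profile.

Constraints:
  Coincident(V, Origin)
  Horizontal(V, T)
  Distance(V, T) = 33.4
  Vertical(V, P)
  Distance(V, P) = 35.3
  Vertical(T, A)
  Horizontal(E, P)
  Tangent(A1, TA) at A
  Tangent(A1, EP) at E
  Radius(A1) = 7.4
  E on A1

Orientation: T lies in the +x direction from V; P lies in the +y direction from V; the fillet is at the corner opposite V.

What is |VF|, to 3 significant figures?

38.1

V is at the origin; V and T share the same y with |VT| = 33.4 and T on the +x side, so T = (33.4, 0.00). VP is vertical with |VP| = 35.3 and P on the +y side, so P = (0.00, 35.3). The virtual corner opposite V is at (33.4, 35.3). Since A1 is tangent to TA there, FA ⟂ TA and the tangent condition forces FE to be normal to EP, with radius 7.4, so the center F sits 7.4 in from both sides at F = (26.0, 27.9). Then |VF| = |F − V| = 38.1.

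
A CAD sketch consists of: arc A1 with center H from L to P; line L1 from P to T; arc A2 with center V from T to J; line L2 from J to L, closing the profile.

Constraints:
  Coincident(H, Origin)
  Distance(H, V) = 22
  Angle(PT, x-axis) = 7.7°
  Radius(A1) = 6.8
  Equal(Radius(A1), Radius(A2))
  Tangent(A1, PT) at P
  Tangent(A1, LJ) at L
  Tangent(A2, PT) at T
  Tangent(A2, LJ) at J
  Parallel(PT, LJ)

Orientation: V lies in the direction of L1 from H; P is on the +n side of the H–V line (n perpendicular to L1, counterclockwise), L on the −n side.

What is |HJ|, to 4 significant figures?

23.03

Tangency of A1 to both parallel lines with radius 6.8 puts P and L at H ± 6.8·n: P = (-0.9111, 6.739), L = (0.9111, -6.739). Equal radii place T and J the same way about V: T = V + 6.8·n = (20.89, 9.686), J = V − 6.8·n = (22.71, -3.791). Then |HJ| = |J − H| = 23.03.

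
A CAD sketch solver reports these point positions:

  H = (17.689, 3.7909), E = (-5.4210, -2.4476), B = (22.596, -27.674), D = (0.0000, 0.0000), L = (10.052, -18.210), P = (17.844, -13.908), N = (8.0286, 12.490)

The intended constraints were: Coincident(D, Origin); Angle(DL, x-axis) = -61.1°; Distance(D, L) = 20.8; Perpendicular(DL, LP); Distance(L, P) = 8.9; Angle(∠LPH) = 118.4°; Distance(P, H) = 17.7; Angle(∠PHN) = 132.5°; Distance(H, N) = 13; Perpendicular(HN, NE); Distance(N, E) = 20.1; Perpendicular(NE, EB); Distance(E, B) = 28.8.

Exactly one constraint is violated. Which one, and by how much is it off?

Distance(E, B) = 28.8 — off by 8.90.

D = (0.00, 0.00) ✓; DL at -61.10° ✓; |DL| = 20.80 ✓; ∠(DL, LP) = 90.00° ✓; |LP| = 8.901 ✓; ∠LPH = 118.4° ✓; |PH| = 17.70 ✓; ∠PHN = 132.5° ✓; |HN| = 13.00 ✓; ∠(HN, NE) = 90.00° ✓; |NE| = 20.10 ✓; ∠(NE, EB) = 90.00° ✓; |EB| = 37.70 ✗.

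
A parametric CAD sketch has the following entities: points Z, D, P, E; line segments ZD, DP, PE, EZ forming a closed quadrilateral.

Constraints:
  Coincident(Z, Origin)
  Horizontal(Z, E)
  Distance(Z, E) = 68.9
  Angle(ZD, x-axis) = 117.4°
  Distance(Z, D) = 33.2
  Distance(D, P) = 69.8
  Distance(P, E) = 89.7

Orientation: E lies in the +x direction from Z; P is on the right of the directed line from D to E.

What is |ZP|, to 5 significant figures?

41.763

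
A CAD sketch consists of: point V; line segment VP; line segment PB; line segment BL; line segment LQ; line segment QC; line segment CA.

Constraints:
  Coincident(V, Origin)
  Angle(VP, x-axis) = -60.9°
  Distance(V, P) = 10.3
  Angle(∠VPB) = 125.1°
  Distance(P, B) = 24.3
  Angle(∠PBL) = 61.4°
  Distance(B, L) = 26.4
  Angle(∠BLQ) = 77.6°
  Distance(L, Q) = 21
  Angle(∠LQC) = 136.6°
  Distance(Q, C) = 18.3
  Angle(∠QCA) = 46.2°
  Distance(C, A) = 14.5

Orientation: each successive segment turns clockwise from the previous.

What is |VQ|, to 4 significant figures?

1.991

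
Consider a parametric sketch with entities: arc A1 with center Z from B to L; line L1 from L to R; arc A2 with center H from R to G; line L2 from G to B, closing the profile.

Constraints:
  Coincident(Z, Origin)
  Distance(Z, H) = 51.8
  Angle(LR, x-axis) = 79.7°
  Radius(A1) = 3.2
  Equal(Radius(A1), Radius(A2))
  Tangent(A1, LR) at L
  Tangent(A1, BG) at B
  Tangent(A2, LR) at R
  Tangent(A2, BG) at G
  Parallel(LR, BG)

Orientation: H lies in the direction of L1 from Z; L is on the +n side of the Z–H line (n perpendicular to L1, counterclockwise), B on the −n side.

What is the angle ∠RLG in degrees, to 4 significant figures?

7.043°

The slot axis is L1's direction at 79.7°, so u = (cos 79.7°, sin 79.7°) = (0.1788, 0.9839) and n = (−sin 79.7°, cos 79.7°) = (-0.9839, 0.1788). Z is at the origin and H lies 51.8 along u from Z, so H = 51.8·u = (9.262, 50.97). Tangency of A1 to both parallel lines with radius 3.2 puts L and B at Z ± 3.2·n: L = (-3.148, 0.5722), B = (3.148, -0.5722). Equal radii place R and G the same way about H: R = H + 3.2·n = (6.114, 51.54), G = H − 3.2·n = (12.41, 50.39). Then cos ∠RLG = LR·LG / (|LR||LG|), giving 7.043°.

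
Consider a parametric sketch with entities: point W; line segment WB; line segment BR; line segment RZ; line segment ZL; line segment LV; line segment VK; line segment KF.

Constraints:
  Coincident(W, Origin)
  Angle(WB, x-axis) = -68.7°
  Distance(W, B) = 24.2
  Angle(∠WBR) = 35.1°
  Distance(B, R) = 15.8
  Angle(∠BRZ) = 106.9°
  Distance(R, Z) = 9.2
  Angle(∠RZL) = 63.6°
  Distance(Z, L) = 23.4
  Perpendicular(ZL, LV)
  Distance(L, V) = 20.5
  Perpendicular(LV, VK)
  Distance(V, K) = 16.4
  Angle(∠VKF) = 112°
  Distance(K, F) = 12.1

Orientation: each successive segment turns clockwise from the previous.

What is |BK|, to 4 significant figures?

19.54

ZL is perpendicular to LV, so LV runs at -133.1°; with |LV| = 20.5, V = (1.353, -35.95). LV is perpendicular to VK, so VK runs at 136.9°; with |VK| = 16.4, K = (-10.62, -24.74). Then |BK| = |K − B| = 19.54.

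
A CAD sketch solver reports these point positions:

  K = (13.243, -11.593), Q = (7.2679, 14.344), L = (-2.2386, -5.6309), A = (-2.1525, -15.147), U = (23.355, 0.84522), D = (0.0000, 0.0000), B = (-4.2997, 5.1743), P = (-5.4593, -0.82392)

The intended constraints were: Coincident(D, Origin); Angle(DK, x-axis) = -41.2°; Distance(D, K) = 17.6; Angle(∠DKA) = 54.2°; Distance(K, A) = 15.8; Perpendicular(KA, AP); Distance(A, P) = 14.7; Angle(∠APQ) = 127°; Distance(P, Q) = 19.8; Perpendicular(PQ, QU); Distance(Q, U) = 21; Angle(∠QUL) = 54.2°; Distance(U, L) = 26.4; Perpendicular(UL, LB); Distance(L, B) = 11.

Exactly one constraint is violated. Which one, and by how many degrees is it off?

Perpendicular(UL, LB) — off by 3.40°.

D = (0.00, 0.00) ✓; DK at -41.20° ✓; |DK| = 17.60 ✓; ∠DKA = 54.20° ✓; |KA| = 15.80 ✓; ∠(KA, AP) = 90.00° ✓; |AP| = 14.70 ✓; ∠APQ = 127.0° ✓; |PQ| = 19.80 ✓; ∠(PQ, QU) = 90.00° ✓; |QU| = 21.00 ✓; ∠QUL = 54.20° ✓; |UL| = 26.40 ✓; ∠(UL, LB) = 93.40° ✗; |LB| = 11.00 ✓.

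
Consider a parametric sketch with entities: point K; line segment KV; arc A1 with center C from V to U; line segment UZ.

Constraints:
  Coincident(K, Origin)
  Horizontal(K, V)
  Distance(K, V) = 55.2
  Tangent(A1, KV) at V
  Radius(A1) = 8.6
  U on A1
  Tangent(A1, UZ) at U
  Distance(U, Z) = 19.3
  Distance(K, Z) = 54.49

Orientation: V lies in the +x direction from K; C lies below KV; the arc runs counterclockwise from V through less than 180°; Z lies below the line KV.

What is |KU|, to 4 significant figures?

47.40

K is at the origin; KV is horizontal with |KV| = 55.2 and V on the +x side, so V = (55.20, 0.000). A1 meets KV tangentially, so CV is at right angles to KV, so C = V + (0, -8.6) = (55.20, -8.600). Since CU ⟂ UZ (tangency), |CZ| = √(8.6² + 19.3²) = 21.13 regardless of where U sits on A1. So Z lies on both circle(K, 54.49) and circle(C, 21.13); the below-KV intersection is Z = (46.76, -27.97). U is the foot of the tangent from Z: U = (46.60, -8.672).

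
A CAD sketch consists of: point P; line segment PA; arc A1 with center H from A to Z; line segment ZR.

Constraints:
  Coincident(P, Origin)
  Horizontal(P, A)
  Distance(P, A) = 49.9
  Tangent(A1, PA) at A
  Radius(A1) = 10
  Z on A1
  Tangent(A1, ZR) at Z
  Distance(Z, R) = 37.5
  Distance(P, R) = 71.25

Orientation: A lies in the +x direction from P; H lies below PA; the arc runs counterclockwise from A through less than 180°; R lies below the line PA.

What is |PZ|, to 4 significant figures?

42.45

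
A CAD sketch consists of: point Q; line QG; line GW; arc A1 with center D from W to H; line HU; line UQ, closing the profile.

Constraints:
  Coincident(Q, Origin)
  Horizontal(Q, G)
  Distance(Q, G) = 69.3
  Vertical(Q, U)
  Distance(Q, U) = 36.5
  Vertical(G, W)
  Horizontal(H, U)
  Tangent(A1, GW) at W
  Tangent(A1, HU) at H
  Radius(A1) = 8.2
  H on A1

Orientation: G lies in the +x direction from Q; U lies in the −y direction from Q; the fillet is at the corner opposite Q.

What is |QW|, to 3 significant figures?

74.9

The virtual corner opposite Q is at (69.3, -36.5). Tangency of A1 to GW means the radius DW is perpendicular to GW and A1 meets HU tangentially, so DH is at right angles to HU, with radius 8.2, so the center D sits 8.2 in from both sides at D = (61.1, -28.3). That places the tangent points at W = (69.3, -28.3) on GW and H = (61.1, -36.5) on HU. Then |QW| = |W − Q| = 74.9.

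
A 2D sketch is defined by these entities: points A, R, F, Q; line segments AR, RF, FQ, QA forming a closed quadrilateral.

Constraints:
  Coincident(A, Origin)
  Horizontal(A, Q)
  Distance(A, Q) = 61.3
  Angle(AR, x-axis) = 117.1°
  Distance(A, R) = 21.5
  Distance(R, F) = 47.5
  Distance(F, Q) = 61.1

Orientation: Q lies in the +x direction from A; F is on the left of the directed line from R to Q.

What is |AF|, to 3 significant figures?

56.5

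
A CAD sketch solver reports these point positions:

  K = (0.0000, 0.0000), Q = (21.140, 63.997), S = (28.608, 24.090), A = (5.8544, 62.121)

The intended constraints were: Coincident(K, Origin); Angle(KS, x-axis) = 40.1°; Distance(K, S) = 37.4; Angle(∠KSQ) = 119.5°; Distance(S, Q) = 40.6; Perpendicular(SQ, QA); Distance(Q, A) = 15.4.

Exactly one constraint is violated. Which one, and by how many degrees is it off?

Perpendicular(SQ, QA) — off by 3.60°.

K = (0.00, 0.00) ✓; KS at 40.10° ✓; |KS| = 37.40 ✓; ∠KSQ = 119.5° ✓; |SQ| = 40.60 ✓; ∠(SQ, QA) = 86.40° ✗; |QA| = 15.40 ✓.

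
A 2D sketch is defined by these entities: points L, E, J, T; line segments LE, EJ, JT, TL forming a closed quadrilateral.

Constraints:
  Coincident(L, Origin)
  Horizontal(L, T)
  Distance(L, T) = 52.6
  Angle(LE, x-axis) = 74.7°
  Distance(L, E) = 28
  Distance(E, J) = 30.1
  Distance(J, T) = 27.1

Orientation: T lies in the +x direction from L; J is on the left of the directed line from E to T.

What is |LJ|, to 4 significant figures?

43.26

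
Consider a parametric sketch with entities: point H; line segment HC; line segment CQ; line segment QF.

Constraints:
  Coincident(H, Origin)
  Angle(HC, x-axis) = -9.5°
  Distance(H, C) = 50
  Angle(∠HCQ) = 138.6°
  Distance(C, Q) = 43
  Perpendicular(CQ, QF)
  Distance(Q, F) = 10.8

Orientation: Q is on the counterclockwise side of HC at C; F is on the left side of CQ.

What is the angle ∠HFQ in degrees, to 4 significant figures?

105.5°

H is at the origin; HC runs at -9.5° with length 50.0, so C = 50.0·(cos -9.5°, sin -9.5°) = (49.31, -8.252). ∠HCQ = 138.6°, so CQ runs at -9.5° + (180° − 138.6°) = 31.90° from the x-axis; with |CQ| = 43.0, Q = C + 43.0·(cos 31.90°, sin 31.90°) = (85.82, 14.47). The perpendicularity gives QF at right angles to CQ; with |QF| = 10.8 on the left of CQ, F = Q + 10.8·(-0.5284, 0.8490) = (80.11, 23.64). Then cos ∠HFQ = FH·FQ / (|FH||FQ|), giving 105.5°.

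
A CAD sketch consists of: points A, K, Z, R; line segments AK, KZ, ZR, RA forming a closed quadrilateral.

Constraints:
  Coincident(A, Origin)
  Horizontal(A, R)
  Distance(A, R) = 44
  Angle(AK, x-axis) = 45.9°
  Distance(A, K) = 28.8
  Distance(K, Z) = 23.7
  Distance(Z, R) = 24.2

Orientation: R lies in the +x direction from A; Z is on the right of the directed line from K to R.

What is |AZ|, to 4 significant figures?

20.22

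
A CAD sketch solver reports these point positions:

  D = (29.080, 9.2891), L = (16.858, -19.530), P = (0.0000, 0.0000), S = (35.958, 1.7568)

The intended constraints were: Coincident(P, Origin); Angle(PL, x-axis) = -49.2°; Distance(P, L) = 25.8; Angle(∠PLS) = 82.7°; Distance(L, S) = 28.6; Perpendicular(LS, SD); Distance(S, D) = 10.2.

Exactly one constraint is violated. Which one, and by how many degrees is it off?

Perpendicular(LS, SD) — off by 5.70°.

P = (0.00, 0.00) ✓; PL at -49.20° ✓; |PL| = 25.80 ✓; ∠PLS = 82.70° ✓; |LS| = 28.60 ✓; ∠(LS, SD) = 84.30° ✗; |SD| = 10.20 ✓.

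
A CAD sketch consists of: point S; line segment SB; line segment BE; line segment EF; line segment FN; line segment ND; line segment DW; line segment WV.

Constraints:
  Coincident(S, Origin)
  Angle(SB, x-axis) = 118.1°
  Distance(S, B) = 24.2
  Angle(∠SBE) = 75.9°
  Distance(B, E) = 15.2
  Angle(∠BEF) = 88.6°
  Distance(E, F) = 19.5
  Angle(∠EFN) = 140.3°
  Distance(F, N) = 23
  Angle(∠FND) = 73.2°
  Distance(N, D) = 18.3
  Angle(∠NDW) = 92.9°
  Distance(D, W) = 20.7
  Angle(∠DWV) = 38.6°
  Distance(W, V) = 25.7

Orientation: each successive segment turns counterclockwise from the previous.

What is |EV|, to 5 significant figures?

37.512

∠NDW = 92.9° gives DW at -172.80° from the x-axis; with |DW| = 20.7, W = (-10.114, 9.7545). ∠DWV = 38.6° gives WV at -31.400° from the x-axis; with |WV| = 25.7, V = (11.822, -3.6354). Then |EV| = |V − E| = 37.512.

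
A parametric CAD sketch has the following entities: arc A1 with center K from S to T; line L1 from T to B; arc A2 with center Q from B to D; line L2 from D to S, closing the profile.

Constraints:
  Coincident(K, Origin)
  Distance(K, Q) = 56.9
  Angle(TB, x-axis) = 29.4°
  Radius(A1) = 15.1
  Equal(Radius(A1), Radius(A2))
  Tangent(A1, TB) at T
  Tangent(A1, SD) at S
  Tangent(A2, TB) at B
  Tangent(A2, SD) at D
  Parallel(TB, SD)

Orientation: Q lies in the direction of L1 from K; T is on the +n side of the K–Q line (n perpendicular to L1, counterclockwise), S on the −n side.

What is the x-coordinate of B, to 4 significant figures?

42.16

The slot axis is L1's direction at 29.4°, so u = (cos 29.4°, sin 29.4°) = (0.8712, 0.4909) and n = (−sin 29.4°, cos 29.4°) = (-0.4909, 0.8712). K is at the origin and Q lies 56.9 along u from K, so Q = 56.9·u = (49.57, 27.93). Tangency of A1 to both parallel lines with radius 15.1 puts T and S at K ± 15.1·n: T = (-7.413, 13.16), S = (7.413, -13.16). Equal radii place B and D the same way about Q: B = Q + 15.1·n = (42.16, 41.09), D = Q − 15.1·n = (56.98, 14.78). So B.x = 42.16.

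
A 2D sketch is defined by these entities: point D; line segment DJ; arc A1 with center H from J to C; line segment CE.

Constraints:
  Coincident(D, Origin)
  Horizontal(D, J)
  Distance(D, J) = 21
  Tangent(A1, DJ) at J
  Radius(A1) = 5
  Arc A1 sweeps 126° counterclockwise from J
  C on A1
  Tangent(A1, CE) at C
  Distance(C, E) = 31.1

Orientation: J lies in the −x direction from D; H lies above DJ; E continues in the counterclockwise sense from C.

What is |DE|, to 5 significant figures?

48.343

On A1, J sits at bearing -90° from H; a 126° counterclockwise sweep puts C at bearing 36°, so C = H + 5.0·(cos 36°, sin 36°) = (-16.955, 7.9389). Since A1 is tangent to CE there, HC ⟂ CE, so CE runs along (−sin 36°, cos 36°); with |CE| = 31.1, E = (-35.235, 33.099). Then |DE| = |E − D| = 48.343.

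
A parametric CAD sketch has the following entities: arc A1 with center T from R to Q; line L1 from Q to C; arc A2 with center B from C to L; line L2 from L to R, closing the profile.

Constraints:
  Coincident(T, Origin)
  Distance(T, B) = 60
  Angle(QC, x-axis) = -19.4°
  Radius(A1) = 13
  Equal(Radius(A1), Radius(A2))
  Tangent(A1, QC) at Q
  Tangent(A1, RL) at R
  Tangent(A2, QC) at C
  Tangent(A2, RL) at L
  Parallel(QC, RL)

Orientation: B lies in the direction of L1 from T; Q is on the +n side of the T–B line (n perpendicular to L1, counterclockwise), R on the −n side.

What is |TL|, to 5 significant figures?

61.392

The slot axis is L1's direction at -19.4°, so u = (cos -19.4°, sin -19.4°) = (0.94322, -0.33216) and n = (−sin -19.4°, cos -19.4°) = (0.33216, 0.94322). T is at the origin and B lies 60.0 along u from T, so B = 60.0·u = (56.593, -19.930). Tangency of A1 to both parallel lines with radius 13.0 puts Q and R at T ± 13.0·n: Q = (4.3181, 12.262), R = (-4.3181, -12.262). Equal radii place C and L the same way about B: C = B + 13.0·n = (60.911, -7.6678), L = B − 13.0·n = (52.275, -32.192). Then |TL| = |L − T| = 61.392.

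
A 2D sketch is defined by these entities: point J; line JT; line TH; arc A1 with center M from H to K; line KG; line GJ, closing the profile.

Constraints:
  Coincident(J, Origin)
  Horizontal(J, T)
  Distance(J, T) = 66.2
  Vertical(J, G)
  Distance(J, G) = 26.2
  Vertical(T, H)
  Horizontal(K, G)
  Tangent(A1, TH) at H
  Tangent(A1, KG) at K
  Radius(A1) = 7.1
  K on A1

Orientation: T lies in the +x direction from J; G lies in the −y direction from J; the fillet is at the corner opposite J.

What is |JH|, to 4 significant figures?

68.90

J is at the origin; J and T share the same y with |JT| = 66.2 and T on the +x side, so T = (66.20, 0.000). J and G share the same x with |JG| = 26.2 and G on the −y side, so G = (0.000, -26.20). The virtual corner opposite J is at (66.20, -26.20). Tangency of A1 to TH means the radius MH is perpendicular to TH and since A1 is tangent to KG there, MK ⟂ KG, with radius 7.1, so the center M sits 7.1 in from both sides at M = (59.10, -19.10). That places the tangent points at H = (66.20, -19.10) on TH and K = (59.10, -26.20) on KG. Then |JH| = |H − J| = 68.90.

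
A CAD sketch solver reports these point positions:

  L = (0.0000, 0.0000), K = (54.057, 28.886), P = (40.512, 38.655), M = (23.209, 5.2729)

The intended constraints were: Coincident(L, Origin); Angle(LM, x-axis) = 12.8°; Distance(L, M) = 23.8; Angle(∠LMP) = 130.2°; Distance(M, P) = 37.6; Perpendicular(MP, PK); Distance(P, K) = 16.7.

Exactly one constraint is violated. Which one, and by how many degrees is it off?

Perpendicular(MP, PK) — off by 8.40°.

L = (0.00, 0.00) ✓; LM at 12.80° ✓; |LM| = 23.80 ✓; ∠LMP = 130.2° ✓; |MP| = 37.60 ✓; ∠(MP, PK) = 98.40° ✗; |PK| = 16.70 ✓.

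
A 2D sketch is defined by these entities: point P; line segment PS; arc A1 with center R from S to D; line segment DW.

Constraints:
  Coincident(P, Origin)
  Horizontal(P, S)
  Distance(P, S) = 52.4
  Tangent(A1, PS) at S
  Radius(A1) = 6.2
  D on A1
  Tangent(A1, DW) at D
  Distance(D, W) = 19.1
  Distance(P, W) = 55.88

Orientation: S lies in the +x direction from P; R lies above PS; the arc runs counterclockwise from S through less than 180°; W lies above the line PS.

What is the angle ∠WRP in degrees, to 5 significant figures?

88.246°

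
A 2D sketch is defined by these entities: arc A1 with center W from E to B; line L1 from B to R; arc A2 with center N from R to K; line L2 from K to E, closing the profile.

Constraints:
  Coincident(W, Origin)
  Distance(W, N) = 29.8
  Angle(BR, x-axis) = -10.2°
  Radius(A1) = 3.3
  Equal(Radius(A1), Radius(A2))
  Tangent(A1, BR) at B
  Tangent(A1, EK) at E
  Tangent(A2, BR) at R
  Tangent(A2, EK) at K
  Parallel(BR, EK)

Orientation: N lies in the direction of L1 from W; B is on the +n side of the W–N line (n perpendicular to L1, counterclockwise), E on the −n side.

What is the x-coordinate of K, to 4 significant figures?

28.74

Tangency of A1 to both parallel lines with radius 3.3 puts B and E at W ± 3.3·n: B = (0.5844, 3.248), E = (-0.5844, -3.248). Equal radii place R and K the same way about N: R = N + 3.3·n = (29.91, -2.029), K = N − 3.3·n = (28.74, -8.525). So K.x = 28.74.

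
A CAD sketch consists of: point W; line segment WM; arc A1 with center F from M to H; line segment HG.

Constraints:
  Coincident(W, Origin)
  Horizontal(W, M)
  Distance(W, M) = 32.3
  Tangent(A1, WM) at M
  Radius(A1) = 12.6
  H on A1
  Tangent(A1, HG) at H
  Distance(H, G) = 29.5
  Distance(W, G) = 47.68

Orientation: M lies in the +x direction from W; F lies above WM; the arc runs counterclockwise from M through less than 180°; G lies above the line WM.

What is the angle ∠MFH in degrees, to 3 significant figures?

133°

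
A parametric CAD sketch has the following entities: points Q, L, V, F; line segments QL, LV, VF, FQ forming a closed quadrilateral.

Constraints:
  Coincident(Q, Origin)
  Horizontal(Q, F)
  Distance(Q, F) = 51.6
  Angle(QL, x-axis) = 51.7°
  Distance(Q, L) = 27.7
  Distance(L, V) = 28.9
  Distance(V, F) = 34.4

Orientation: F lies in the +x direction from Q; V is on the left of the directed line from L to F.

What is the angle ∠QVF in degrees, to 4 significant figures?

65.96°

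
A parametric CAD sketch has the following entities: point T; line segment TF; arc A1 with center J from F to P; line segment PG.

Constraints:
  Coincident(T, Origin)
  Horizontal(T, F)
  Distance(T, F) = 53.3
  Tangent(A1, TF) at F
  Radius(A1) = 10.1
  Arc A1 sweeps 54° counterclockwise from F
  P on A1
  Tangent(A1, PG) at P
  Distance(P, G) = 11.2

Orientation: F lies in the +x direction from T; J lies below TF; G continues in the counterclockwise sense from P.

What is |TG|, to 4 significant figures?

40.75

T is at the origin; T and F share the same y with |TF| = 53.3 and F on the +x side, so F = (53.30, 0.000). Tangency of A1 to TF means the radius JF is perpendicular to TF, so J = F + (0, -10.1) = (53.30, -10.10). On A1, F sits at bearing 90° from J; a 54° counterclockwise sweep puts P at bearing 144°, so P = J + 10.1·(cos 144°, sin 144°) = (45.13, -4.163). A1 meets PG tangentially, so JP is at right angles to PG, so PG runs along (−sin 144°, cos 144°); with |PG| = 11.2, G = (38.55, -13.22). Then |TG| = |G − T| = 40.75.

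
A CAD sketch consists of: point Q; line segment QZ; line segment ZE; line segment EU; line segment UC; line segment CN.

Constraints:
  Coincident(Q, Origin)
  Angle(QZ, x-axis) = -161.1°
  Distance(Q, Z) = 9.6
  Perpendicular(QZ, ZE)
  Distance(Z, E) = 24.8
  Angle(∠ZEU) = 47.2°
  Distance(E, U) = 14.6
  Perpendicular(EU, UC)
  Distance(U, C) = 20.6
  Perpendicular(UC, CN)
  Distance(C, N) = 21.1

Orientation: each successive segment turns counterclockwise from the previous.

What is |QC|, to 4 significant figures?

12.89

∠ZEU = 47.2° gives EU at 61.70° from the x-axis; with |EU| = 14.6, U = (5.872, -13.72). EU is perpendicular to UC, so UC runs at 151.7°; with |UC| = 20.6, C = (-12.27, -3.951). Then |QC| = |C − Q| = 12.89.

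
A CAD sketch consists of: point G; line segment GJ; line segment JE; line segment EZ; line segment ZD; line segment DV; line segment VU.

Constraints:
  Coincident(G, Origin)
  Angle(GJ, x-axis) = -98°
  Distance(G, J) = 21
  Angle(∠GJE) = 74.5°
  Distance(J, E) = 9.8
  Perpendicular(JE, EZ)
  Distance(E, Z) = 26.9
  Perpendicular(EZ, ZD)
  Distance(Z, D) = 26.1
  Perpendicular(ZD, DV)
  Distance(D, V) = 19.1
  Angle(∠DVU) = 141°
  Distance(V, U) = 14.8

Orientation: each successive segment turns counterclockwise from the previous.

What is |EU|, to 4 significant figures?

17.19

ZD is perpendicular to DV, so DV runs at -82.50°; with |DV| = 19.1, V = (-20.10, -15.19). ∠DVU = 141.0° gives VU at -43.50° from the x-axis; with |VU| = 14.8, U = (-9.366, -25.38). Then |EU| = |U − E| = 17.19.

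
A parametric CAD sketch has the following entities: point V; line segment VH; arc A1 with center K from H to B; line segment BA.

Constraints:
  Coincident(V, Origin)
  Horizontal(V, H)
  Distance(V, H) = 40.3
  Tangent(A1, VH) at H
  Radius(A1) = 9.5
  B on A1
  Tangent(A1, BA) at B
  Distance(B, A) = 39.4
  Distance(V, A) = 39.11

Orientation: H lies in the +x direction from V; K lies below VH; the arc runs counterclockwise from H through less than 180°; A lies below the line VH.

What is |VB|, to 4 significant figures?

32.60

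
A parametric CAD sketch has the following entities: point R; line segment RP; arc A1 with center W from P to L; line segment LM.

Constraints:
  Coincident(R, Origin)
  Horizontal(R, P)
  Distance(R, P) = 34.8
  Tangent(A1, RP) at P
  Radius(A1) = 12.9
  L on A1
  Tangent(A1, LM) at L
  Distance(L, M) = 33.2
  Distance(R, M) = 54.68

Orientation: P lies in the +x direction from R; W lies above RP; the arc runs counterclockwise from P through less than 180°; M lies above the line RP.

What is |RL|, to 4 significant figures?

49.74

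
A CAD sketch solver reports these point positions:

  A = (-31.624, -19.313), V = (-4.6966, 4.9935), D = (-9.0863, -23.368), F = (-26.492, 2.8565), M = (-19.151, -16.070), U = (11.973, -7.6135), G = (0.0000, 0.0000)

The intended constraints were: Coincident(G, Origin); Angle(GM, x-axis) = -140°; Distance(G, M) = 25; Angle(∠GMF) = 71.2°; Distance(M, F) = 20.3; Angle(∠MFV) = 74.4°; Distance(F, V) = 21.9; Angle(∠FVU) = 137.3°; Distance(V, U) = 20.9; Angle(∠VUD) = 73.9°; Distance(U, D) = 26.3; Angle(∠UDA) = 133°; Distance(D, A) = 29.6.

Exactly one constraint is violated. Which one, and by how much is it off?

Distance(D, A) = 29.6 — off by 6.70.

G = (0.00, 0.00) ✓; GM at -140.0° ✓; |GM| = 25.00 ✓; ∠GMF = 71.20° ✓; |MF| = 20.30 ✓; ∠MFV = 74.40° ✓; |FV| = 21.90 ✓; ∠FVU = 137.3° ✓; |VU| = 20.90 ✓; ∠VUD = 73.90° ✓; |UD| = 26.30 ✓; ∠UDA = 133.0° ✓; |DA| = 22.90 ✗.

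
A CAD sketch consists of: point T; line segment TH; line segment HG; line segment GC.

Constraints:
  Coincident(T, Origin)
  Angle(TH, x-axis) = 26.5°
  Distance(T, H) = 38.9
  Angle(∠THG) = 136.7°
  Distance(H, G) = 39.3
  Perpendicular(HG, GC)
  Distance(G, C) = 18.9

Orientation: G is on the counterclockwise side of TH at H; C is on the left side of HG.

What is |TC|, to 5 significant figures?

68.056

T is at the origin; TH runs at 26.5° with length 38.9, so H = 38.9·(cos 26.5°, sin 26.5°) = (34.813, 17.357). ∠THG = 136.7°, so HG runs at 26.5° + (180° − 136.7°) = 69.800° from the x-axis; with |HG| = 39.3, G = H + 39.3·(cos 69.800°, sin 69.800°) = (48.383, 54.240). The perpendicularity gives GC at right angles to HG; with |GC| = 18.9 on the left of HG, C = G + 18.9·(-0.93849, 0.34530) = (30.646, 60.766). Then |TC| = |C − T| = 68.056.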